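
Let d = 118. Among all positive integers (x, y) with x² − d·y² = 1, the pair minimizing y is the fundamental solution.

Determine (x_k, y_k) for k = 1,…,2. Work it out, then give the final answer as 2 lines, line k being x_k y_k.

√118 → a₀=10, period (1,6,3,2,10,2,3,6,1,20); ℓ=10 even so k=9
step 0: (10, 1)  from 10·(1,0) + (0,1)
step 1: (11, 1)  from 1·(10,1) + (1,0)
step 2: (76, 7)  from 6·(11,1) + (10,1)
…
step 4: (554, 51)  from 2·(239,22) + (76,7)
…
step 6: (12112, 1115)  from 2·(5779,532) + (554,51)
…
step 8: (264802, 24377)  from 6·(42115,3877) + (12112,1115)
step 9: (306917, 28254)  from 1·(264802,24377) + (42115,3877)
→ (306917, 28254).  Check: 306917²=94198044889, 118·28254²=94198044888, difference 1.
n=2: (306917,28254)∘(306917,28254) = (306917·306917+118·28254·28254, 306917·28254+28254·306917) = (188396089777,17343265836)

306917 28254
188396089777 17343265836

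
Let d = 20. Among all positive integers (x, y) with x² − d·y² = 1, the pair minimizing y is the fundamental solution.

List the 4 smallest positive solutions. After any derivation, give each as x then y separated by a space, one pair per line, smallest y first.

d=20: √d = [4; 2,8] (ℓ=2, even), read p_1/q_1
step 0: (4, 1)  from 4·(1,0) + (0,1)
step 1: (9, 2)  from 2·(4,1) + (1,0)
(x₁, y₁) = (9, 2);  9² − 20·2² = 1 ✓
(9+2√20)^2 = 161 + 36√20
(9+2√20)^3 = 2889 + 646√20
(9+2√20)^4 = 51841 + 11592√20

9 2
161 36
2889 646
51841 11592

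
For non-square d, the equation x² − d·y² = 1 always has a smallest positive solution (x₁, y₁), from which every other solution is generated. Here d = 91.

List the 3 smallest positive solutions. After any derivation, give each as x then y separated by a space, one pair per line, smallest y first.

d=91: √d = [9; 1,1,5,1,5,1,1,18] (ℓ=8, even), read p_7/q_7
step 0: (9, 1)  from 9·(1,0) + (0,1)
step 1: (10, 1)  from 1·(9,1) + (1,0)
step 2: (19, 2)  from 1·(10,1) + (9,1)
step 3: (105, 11)  from 5·(19,2) + (10,1)
…
step 5: (725, 76)  from 5·(124,13) + (105,11)
step 6: (849, 89)  from 1·(725,76) + (124,13)
step 7: (1574, 165)  from 1·(849,89) + (725,76)
fundamental: x₁=1574, y₁=165  (since 2477476 − 91·27225 = 1)
k=2:  x_2 = 1574·1574+91·165·165 = 4954951,  y_2 = 1574·165+165·1574 = 519420
k=3:  x_3 = 1574·4954951+91·165·519420 = 15598184174,  y_3 = 1574·519420+165·4954951 = 1635133995

1574 165
4954951 519420
15598184174 1635133995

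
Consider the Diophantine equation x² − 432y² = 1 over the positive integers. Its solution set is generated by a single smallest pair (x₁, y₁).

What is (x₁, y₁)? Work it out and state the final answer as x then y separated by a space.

√432 = [20; 1,3,1,1,1,3,1,40, …], period ℓ=8 (even) → k=7
k=0  a_k=20  p_k/q_k = 20/1
k=1  a_k=1  p_k/q_k = 21/1
k=2  a_k=3  p_k/q_k = 83/4
k=3  a_k=1  p_k/q_k = 104/5
…
k=6  a_k=3  p_k/q_k = 1060/51
k=7  a_k=1  p_k/q_k = 1351/65
fundamental: x₁=1351, y₁=65  (since 1825201 − 432·4225 = 1)

1351 65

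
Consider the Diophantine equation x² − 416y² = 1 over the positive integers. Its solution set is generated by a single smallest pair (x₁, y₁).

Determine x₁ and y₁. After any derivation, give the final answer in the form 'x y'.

5201 255

[20; 2,1,1,9,1,1,2,40] for √416; ℓ=8 ⇒ convergent index 7
k=0  a_k=20  p_k/q_k = 20/1
…
k=2  a_k=1  p_k/q_k = 61/3
…
k=6  a_k=1  p_k/q_k = 2060/101
k=7  a_k=2  p_k/q_k = 5201/255
(x₁, y₁) = (5201, 255);  5201² − 416·255² = 1 ✓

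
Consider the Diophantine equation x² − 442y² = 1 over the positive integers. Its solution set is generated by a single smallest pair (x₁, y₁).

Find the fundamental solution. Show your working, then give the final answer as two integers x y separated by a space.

883 42

√442 → a₀=21, period (42); ℓ=1 odd so k=1
a_0=21:  p_0=21·1+0=21,  q_0=21·0+1=1
a_1=42:  p_1=42·21+1=883,  q_1=42·1+0=42
fundamental: x₁=883, y₁=42  (since 779689 − 442·1764 = 1)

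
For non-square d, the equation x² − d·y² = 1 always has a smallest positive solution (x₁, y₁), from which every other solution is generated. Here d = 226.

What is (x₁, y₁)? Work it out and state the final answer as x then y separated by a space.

451 30

[15; 30] for √226; ℓ=1 ⇒ convergent index 1
a_0=15:  p_0=15·1+0=15,  q_0=15·0+1=1
a_1=30:  p_1=30·15+1=451,  q_1=30·1+0=30
→ (451, 30).  Check: 451²=203401, 226·30²=203400, difference 1.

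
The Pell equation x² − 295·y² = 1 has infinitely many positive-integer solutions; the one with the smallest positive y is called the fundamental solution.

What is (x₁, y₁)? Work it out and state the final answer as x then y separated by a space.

2024999 117900

√295 → a₀=17, period (5,1,2,3,2,6,2,3,2,1,5,34); ℓ=12 even so k=11
k=0  a_k=17  p_k/q_k = 17/1
…
k=6  a_k=6  p_k/q_k = 14479/843
k=7  a_k=2  p_k/q_k = 31208/1817
k=8  a_k=3  p_k/q_k = 108103/6294
…
k=10  a_k=1  p_k/q_k = 355517/20699
k=11  a_k=5  p_k/q_k = 2024999/117900
(x₁, y₁) = (2024999, 117900);  2024999² − 295·117900² = 1 ✓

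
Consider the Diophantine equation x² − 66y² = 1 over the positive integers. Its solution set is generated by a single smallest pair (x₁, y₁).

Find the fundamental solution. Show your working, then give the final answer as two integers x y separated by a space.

65 8

√66 → a₀=8, period (8,16); ℓ=2 even so k=1
step 0: (8, 1)  from 8·(1,0) + (0,1)
step 1: (65, 8)  from 8·(8,1) + (1,0)
fundamental: x₁=65, y₁=8  (since 4225 − 66·64 = 1)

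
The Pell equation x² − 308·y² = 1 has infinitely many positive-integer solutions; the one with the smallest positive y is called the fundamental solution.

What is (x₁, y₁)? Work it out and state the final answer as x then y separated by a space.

√308 → a₀=17, period (1,1,4,1,1,34); ℓ=6 even so k=5
a_0=17:  p_0=17·1+0=17,  q_0=17·0+1=1
…
a_3=4:  p_3=4·35+18=158,  q_3=4·2+1=9
a_4=1:  p_4=1·158+35=193,  q_4=1·9+2=11
a_5=1:  p_5=1·193+158=351,  q_5=1·11+9=20
(x₁, y₁) = (351, 20);  351² − 308·20² = 1 ✓

351 20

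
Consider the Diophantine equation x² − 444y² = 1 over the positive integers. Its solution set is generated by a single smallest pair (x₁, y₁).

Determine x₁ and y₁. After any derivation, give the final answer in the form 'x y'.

d=444: √d = [21; 14,42] (ℓ=2, even), read p_1/q_1
step 0: (21, 1)  from 21·(1,0) + (0,1)
step 1: (295, 14)  from 14·(21,1) + (1,0)
→ (295, 14).  Check: 295²=87025, 444·14²=87024, difference 1.

295 14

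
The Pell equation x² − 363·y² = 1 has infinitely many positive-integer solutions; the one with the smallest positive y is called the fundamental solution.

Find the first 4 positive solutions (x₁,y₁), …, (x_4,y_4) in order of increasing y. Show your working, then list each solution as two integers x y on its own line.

[19; 19,38] for √363; ℓ=2 ⇒ convergent index 1
a_0=19:  p_0=19·1+0=19,  q_0=19·0+1=1
a_1=19:  p_1=19·19+1=362,  q_1=19·1+0=19
fundamental: x₁=362, y₁=19  (since 131044 − 363·361 = 1)
n=2: (362,19)∘(362,19) = (362·362+363·19·19, 362·19+19·362) = (262087,13756)
n=3: (262087,13756)∘(362,19) = (362·262087+363·19·13756, 362·13756+19·262087) = (189750626,9959325)
n=4: (189750626,9959325)∘(362,19) = (362·189750626+363·19·9959325, 362·9959325+19·189750626) = (137379191137,7210537544)

362 19
262087 13756
189750626 9959325
137379191137 7210537544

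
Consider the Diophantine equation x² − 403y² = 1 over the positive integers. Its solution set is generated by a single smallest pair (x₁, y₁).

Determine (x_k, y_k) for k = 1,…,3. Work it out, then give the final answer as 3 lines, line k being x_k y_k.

669878 33369
897473069767 44706317964
1202394930058086974 59895557730143415

√403 = [20; 13,2,1,3,1,3,1,2,13,40, …], period ℓ=10 (even) → k=9
step 0: (20, 1)  from 20·(1,0) + (0,1)
…
step 2: (542, 27)  from 2·(261,13) + (20,1)
step 3: (803, 40)  from 1·(542,27) + (261,13)
step 4: (2951, 147)  from 3·(803,40) + (542,27)
…
step 8: (50147, 2498)  from 2·(17967,895) + (14213,708)
step 9: (669878, 33369)  from 13·(50147,2498) + (17967,895)
→ (669878, 33369).  Check: 669878²=448736534884, 403·33369²=448736534883, difference 1.
(669878+33369√403)^2 = 897473069767 + 44706317964√403
(669878+33369√403)^3 = 1202394930058086974 + 59895557730143415√403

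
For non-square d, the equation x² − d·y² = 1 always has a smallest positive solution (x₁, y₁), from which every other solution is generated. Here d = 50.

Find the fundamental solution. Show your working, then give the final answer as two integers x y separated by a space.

99 14

[7; 14] for √50; ℓ=1 ⇒ convergent index 1
i=0: a=7 ⇒ p=7, q=1
i=1: a=14 ⇒ p=99, q=14
fundamental: x₁=99, y₁=14  (since 9801 − 50·196 = 1)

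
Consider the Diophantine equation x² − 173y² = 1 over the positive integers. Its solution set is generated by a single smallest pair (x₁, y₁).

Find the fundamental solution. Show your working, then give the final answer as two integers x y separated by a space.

2499849 190060

[13; 6,1,1,6,26] for √173; ℓ=5 ⇒ convergent index 9
i=0: a=13 ⇒ p=13, q=1
…
i=4: a=6 ⇒ p=1118, q=85
i=5: a=26 ⇒ p=29239, q=2223
i=6: a=6 ⇒ p=176552, q=13423
i=7: a=1 ⇒ p=205791, q=15646
i=8: a=1 ⇒ p=382343, q=29069
i=9: a=6 ⇒ p=2499849, q=190060
(x₁, y₁) = (2499849, 190060);  2499849² − 173·190060² = 1 ✓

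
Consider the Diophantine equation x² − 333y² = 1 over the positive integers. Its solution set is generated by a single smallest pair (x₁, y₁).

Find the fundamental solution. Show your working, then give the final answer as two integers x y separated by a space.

[18; 4,36] for √333; ℓ=2 ⇒ convergent index 1
a_0=18:  p_0=18·1+0=18,  q_0=18·0+1=1
a_1=4:  p_1=4·18+1=73,  q_1=4·1+0=4
→ (73, 4).  Check: 73²=5329, 333·4²=5328, difference 1.

73 4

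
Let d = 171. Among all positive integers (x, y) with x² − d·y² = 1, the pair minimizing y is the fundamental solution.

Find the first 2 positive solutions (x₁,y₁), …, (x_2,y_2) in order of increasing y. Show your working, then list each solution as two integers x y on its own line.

d=171: √d = [13; 13,26] (ℓ=2, even), read p_1/q_1
step 0: (13, 1)  from 13·(1,0) + (0,1)
step 1: (170, 13)  from 13·(13,1) + (1,0)
(x₁, y₁) = (170, 13);  170² − 171·13² = 1 ✓
(170+13√171)^2 = 57799 + 4420√171

170 13
57799 4420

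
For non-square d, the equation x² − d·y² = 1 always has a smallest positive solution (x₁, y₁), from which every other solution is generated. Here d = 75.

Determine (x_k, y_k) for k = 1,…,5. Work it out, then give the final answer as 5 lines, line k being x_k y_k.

26 3
1351 156
70226 8109
3650401 421512
189750626 21910515

√75 → a₀=8, period (1,1,1,16); ℓ=4 even so k=3
step 0: (8, 1)  from 8·(1,0) + (0,1)
step 1: (9, 1)  from 1·(8,1) + (1,0)
step 2: (17, 2)  from 1·(9,1) + (8,1)
step 3: (26, 3)  from 1·(17,2) + (9,1)
→ (26, 3).  Check: 26²=676, 75·3²=675, difference 1.
(x_2, y_2) = (26·26 + 75·3·3, 26·3 + 3·26) = (1351, 156)
(x_3, y_3) = (26·1351 + 75·3·156, 26·156 + 3·1351) = (70226, 8109)
(x_4, y_4) = (26·70226 + 75·3·8109, 26·8109 + 3·70226) = (3650401, 421512)
(x_5, y_5) = (26·3650401 + 75·3·421512, 26·421512 + 3·3650401) = (189750626, 21910515)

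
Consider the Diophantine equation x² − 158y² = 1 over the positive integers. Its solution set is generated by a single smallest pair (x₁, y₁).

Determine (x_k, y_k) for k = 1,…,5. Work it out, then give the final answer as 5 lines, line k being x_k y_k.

d=158: √d = [12; 1,1,3,12,3,1,1,24] (ℓ=8, even), read p_7/q_7
k=0  a_k=12  p_k/q_k = 12/1
k=1  a_k=1  p_k/q_k = 13/1
k=2  a_k=1  p_k/q_k = 25/2
k=3  a_k=3  p_k/q_k = 88/7
k=4  a_k=12  p_k/q_k = 1081/86
k=5  a_k=3  p_k/q_k = 3331/265
k=6  a_k=1  p_k/q_k = 4412/351
k=7  a_k=1  p_k/q_k = 7743/616
fundamental: x₁=7743, y₁=616  (since 59954049 − 158·379456 = 1)
n=2: (7743,616)∘(7743,616) = (7743·7743+158·616·616, 7743·616+616·7743) = (119908097,9539376)
n=3: (119908097,9539376)∘(7743,616) = (7743·119908097+158·616·9539376, 7743·9539376+616·119908097) = (1856896782399,147726776120)
n=4: (1856896782399,147726776120)∘(7743,616) = (7743·1856896782399+158·616·147726776120, 7743·147726776120+616·1856896782399) = (28755903452322817,2287696845454944)
n=5: (28755903452322817,2287696845454944)∘(7743,616) = (7743·28755903452322817+158·616·2287696845454944, 7743·2287696845454944+616·28755903452322817) = (445313919005774361663,35427273200988486664)

7743 616
119908097 9539376
1856896782399 147726776120
28755903452322817 2287696845454944
445313919005774361663 35427273200988486664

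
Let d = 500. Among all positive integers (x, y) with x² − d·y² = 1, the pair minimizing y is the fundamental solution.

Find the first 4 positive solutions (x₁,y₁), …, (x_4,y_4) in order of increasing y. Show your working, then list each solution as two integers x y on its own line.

[22; 2,1,3,2,1,…,1,2,44] for √500; ℓ=14 ⇒ convergent index 13
step 0: (22, 1)  from 22·(1,0) + (0,1)
step 1: (45, 2)  from 2·(22,1) + (1,0)
…
step 6: (1364, 61)  from 1·(805,36) + (559,25)
…
step 8: (15809, 707)  from 1·(14445,646) + (1364,61)
…
step 12: (335522, 15005)  from 1·(259205,11592) + (76317,3413)
step 13: (930249, 41602)  from 2·(335522,15005) + (259205,11592)
(x₁, y₁) = (930249, 41602);  930249² − 500·41602² = 1 ✓
n=2: (930249,41602)∘(930249,41602) = (930249·930249+500·41602·41602, 930249·41602+41602·930249) = (1730726404001,77400437796)
n=3: (1730726404001,77400437796)∘(930249,41602) = (930249·1730726404001+500·41602·77400437796, 930249·77400437796+41602·1730726404001) = (3220013013190122249,144003359718540806)
n=4: (3220013013190122249,144003359718540806)∘(930249,41602) = (930249·3220013013190122249+500·41602·144003359718540806, 930249·144003359718540806+41602·3220013013190122249) = (5990827771012465337616001,267917962749548332043592)

930249 41602
1730726404001 77400437796
3220013013190122249 144003359718540806
5990827771012465337616001 267917962749548332043592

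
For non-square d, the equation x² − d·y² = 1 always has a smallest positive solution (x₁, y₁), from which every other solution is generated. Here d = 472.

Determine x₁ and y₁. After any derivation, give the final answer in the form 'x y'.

306917 14127

√472 = [21; 1,2,1,1,1,…,2,1,42, …], period ℓ=14 (even) → k=13
step 0: (21, 1)  from 21·(1,0) + (0,1)
…
step 4: (152, 7)  from 1·(87,4) + (65,3)
step 5: (239, 11)  from 1·(152,7) + (87,4)
step 6: (1108, 51)  from 4·(239,11) + (152,7)
step 7: (5779, 266)  from 5·(1108,51) + (239,11)
…
step 12: (222687, 10250)  from 2·(84230,3877) + (54227,2496)
step 13: (306917, 14127)  from 1·(222687,10250) + (84230,3877)
fundamental: x₁=306917, y₁=14127  (since 94198044889 − 472·199572129 = 1)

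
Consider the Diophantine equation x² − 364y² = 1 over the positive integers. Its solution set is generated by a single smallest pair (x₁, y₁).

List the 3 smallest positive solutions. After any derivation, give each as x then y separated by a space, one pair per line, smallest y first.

√364 = [19; 12,1,2,3,1,8,1,3,2,1,12,38, …], period ℓ=12 (even) → k=11
i=0: a=19 ⇒ p=19, q=1
i=1: a=12 ⇒ p=229, q=12
…
i=3: a=2 ⇒ p=725, q=38
i=4: a=3 ⇒ p=2423, q=127
i=5: a=1 ⇒ p=3148, q=165
i=6: a=8 ⇒ p=27607, q=1447
i=7: a=1 ⇒ p=30755, q=1612
…
i=10: a=1 ⇒ p=390371, q=20461
i=11: a=12 ⇒ p=4954951, q=259710
(x₁, y₁) = (4954951, 259710);  4954951² − 364·259710² = 1 ✓
n=2: (4954951,259710)∘(4954951,259710) = (4954951·4954951+364·259710·259710, 4954951·259710+259710·4954951) = (49103078824801,2573700648420)
n=3: (49103078824801,2573700648420)∘(4954951,259710) = (4954951·49103078824801+364·259710·2573700648420, 4954951·2573700648420+259710·49103078824801) = (486606699052048124551,25505121203178395130)

4954951 259710
49103078824801 2573700648420
486606699052048124551 25505121203178395130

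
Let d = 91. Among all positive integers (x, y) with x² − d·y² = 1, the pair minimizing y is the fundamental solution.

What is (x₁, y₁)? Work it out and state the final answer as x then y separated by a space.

1574 165

d=91: √d = [9; 1,1,5,1,5,1,1,18] (ℓ=8, even), read p_7/q_7
a_0=9:  p_0=9·1+0=9,  q_0=9·0+1=1
a_1=1:  p_1=1·9+1=10,  q_1=1·1+0=1
a_2=1:  p_2=1·10+9=19,  q_2=1·1+1=2
a_3=5:  p_3=5·19+10=105,  q_3=5·2+1=11
…
a_5=5:  p_5=5·124+105=725,  q_5=5·13+11=76
a_6=1:  p_6=1·725+124=849,  q_6=1·76+13=89
a_7=1:  p_7=1·849+725=1574,  q_7=1·89+76=165
(x₁, y₁) = (1574, 165);  1574² − 91·165² = 1 ✓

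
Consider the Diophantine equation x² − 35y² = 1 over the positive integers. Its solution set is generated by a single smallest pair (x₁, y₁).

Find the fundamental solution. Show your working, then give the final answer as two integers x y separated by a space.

6 1

√35 → a₀=5, period (1,10); ℓ=2 even so k=1
a_0=5:  p_0=5·1+0=5,  q_0=5·0+1=1
a_1=1:  p_1=1·5+1=6,  q_1=1·1+0=1
→ (6, 1).  Check: 6²=36, 35·1²=35, difference 1.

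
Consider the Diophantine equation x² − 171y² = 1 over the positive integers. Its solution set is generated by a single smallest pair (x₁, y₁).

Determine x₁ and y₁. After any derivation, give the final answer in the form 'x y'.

170 13

[13; 13,26] for √171; ℓ=2 ⇒ convergent index 1
k=0  a_k=13  p_k/q_k = 13/1
k=1  a_k=13  p_k/q_k = 170/13
→ (170, 13).  Check: 170²=28900, 171·13²=28899, difference 1.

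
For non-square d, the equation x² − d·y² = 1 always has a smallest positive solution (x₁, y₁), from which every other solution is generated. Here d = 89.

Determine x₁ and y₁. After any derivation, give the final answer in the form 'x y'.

500001 53000

√89 → a₀=9, period (2,3,3,2,18); ℓ=5 odd so k=9
i=0: a=9 ⇒ p=9, q=1
i=1: a=2 ⇒ p=19, q=2
i=2: a=3 ⇒ p=66, q=7
i=3: a=3 ⇒ p=217, q=23
…
i=5: a=18 ⇒ p=9217, q=977
i=6: a=2 ⇒ p=18934, q=2007
i=7: a=3 ⇒ p=66019, q=6998
i=8: a=3 ⇒ p=216991, q=23001
i=9: a=2 ⇒ p=500001, q=53000
(x₁, y₁) = (500001, 53000);  500001² − 89·53000² = 1 ✓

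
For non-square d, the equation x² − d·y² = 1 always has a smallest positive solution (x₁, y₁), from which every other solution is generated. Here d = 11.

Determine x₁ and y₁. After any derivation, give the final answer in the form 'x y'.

[3; 3,6] for √11; ℓ=2 ⇒ convergent index 1
i=0: a=3 ⇒ p=3, q=1
i=1: a=3 ⇒ p=10, q=3
fundamental: x₁=10, y₁=3  (since 100 − 11·9 = 1)

10 3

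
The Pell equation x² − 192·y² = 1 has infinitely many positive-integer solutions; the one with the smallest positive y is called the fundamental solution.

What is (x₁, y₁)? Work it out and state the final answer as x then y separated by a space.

[13; 1,5,1,26] for √192; ℓ=4 ⇒ convergent index 3
a_0=13:  p_0=13·1+0=13,  q_0=13·0+1=1
…
a_2=5:  p_2=5·14+13=83,  q_2=5·1+1=6
a_3=1:  p_3=1·83+14=97,  q_3=1·6+1=7
fundamental: x₁=97, y₁=7  (since 9409 − 192·49 = 1)

97 7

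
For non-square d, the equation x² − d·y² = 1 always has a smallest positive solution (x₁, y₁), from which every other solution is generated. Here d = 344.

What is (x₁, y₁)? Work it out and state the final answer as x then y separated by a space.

√344 = [18; 1,1,4,1,3,1,4,1,1,36, …], period ℓ=10 (even) → k=9
k=0  a_k=18  p_k/q_k = 18/1
k=1  a_k=1  p_k/q_k = 19/1
k=2  a_k=1  p_k/q_k = 37/2
k=3  a_k=4  p_k/q_k = 167/9
k=4  a_k=1  p_k/q_k = 204/11
k=5  a_k=3  p_k/q_k = 779/42
k=6  a_k=1  p_k/q_k = 983/53
k=7  a_k=4  p_k/q_k = 4711/254
k=8  a_k=1  p_k/q_k = 5694/307
k=9  a_k=1  p_k/q_k = 10405/561
(x₁, y₁) = (10405, 561);  10405² − 344·561² = 1 ✓

10405 561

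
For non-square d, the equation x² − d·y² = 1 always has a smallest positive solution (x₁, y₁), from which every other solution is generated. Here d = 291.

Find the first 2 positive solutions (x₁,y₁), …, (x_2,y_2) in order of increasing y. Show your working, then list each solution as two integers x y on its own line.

290 17
168199 9860

√291 → a₀=17, period (17,34); ℓ=2 even so k=1
a_0=17:  p_0=17·1+0=17,  q_0=17·0+1=1
a_1=17:  p_1=17·17+1=290,  q_1=17·1+0=17
(x₁, y₁) = (290, 17);  290² − 291·17² = 1 ✓
(290+17√291)^2 = 168199 + 9860√291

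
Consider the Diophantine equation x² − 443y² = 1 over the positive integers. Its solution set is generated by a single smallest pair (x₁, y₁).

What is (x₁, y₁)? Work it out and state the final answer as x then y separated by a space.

√443 = [21; 21,42, …], period ℓ=2 (even) → k=1
a_0=21:  p_0=21·1+0=21,  q_0=21·0+1=1
a_1=21:  p_1=21·21+1=442,  q_1=21·1+0=21
fundamental: x₁=442, y₁=21  (since 195364 − 443·441 = 1)

442 21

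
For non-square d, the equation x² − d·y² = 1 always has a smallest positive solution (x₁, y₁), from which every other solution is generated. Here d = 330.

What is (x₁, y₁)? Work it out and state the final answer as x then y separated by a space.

109 6

√330 = [18; 6,36, …], period ℓ=2 (even) → k=1
i=0: a=18 ⇒ p=18, q=1
i=1: a=6 ⇒ p=109, q=6
→ (109, 6).  Check: 109²=11881, 330·6²=11880, difference 1.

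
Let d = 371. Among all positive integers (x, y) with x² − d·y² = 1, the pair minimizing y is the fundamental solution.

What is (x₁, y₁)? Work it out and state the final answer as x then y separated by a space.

1695 88

√371 → a₀=19, period (3,1,4,1,3,38); ℓ=6 even so k=5
a_0=19:  p_0=19·1+0=19,  q_0=19·0+1=1
a_1=3:  p_1=3·19+1=58,  q_1=3·1+0=3
a_2=1:  p_2=1·58+19=77,  q_2=1·3+1=4
…
a_4=1:  p_4=1·366+77=443,  q_4=1·19+4=23
a_5=3:  p_5=3·443+366=1695,  q_5=3·23+19=88
fundamental: x₁=1695, y₁=88  (since 2873025 − 371·7744 = 1)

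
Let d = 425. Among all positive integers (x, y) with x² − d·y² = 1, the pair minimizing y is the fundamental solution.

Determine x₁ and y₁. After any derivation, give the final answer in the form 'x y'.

143649 6968

d=425: √d = [20; 1,1,1,1,1,1,40] (ℓ=7, odd), read p_13/q_13
i=0: a=20 ⇒ p=20, q=1
i=1: a=1 ⇒ p=21, q=1
i=2: a=1 ⇒ p=41, q=2
i=3: a=1 ⇒ p=62, q=3
…
i=5: a=1 ⇒ p=165, q=8
i=6: a=1 ⇒ p=268, q=13
i=7: a=40 ⇒ p=10885, q=528
i=8: a=1 ⇒ p=11153, q=541
i=9: a=1 ⇒ p=22038, q=1069
i=10: a=1 ⇒ p=33191, q=1610
…
i=12: a=1 ⇒ p=88420, q=4289
i=13: a=1 ⇒ p=143649, q=6968
(x₁, y₁) = (143649, 6968);  143649² − 425·6968² = 1 ✓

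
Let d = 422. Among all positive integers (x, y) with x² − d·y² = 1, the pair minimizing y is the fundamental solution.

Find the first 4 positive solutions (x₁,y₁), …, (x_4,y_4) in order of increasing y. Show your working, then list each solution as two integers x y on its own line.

7022501 341850
98631040590001 4801283933700
1385273162348638202501 67434042451384025550
19456164335732849620362360001 947111261097768740333867400

[20; 1,1,5,2,1,…,1,1,40] for √422; ℓ=14 ⇒ convergent index 13
k=0  a_k=20  p_k/q_k = 20/1
…
k=5  a_k=1  p_k/q_k = 719/35
…
k=7  a_k=20  p_k/q_k = 53719/2615
k=8  a_k=3  p_k/q_k = 163807/7974
k=9  a_k=1  p_k/q_k = 217526/10589
k=10  a_k=2  p_k/q_k = 598859/29152
…
k=12  a_k=1  p_k/q_k = 3810680/185501
k=13  a_k=1  p_k/q_k = 7022501/341850
fundamental: x₁=7022501, y₁=341850  (since 49315520295001 − 422·116861422500 = 1)
(7022501+341850√422)^2 = 98631040590001 + 4801283933700√422
(7022501+341850√422)^3 = 1385273162348638202501 + 67434042451384025550√422
(7022501+341850√422)^4 = 19456164335732849620362360001 + 947111261097768740333867400√422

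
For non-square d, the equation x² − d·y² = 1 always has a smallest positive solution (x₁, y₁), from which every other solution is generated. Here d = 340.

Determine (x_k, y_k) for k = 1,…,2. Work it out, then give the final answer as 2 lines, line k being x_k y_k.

285769 15498
163327842721 8857695924

[18; 2,3,1,1,1,…,3,2,36] for √340; ℓ=14 ⇒ convergent index 13
i=0: a=18 ⇒ p=18, q=1
…
i=2: a=3 ⇒ p=129, q=7
i=3: a=1 ⇒ p=166, q=9
i=4: a=1 ⇒ p=295, q=16
…
i=6: a=1 ⇒ p=756, q=41
…
i=10: a=1 ⇒ p=21039, q=1141
i=11: a=1 ⇒ p=34813, q=1888
i=12: a=3 ⇒ p=125478, q=6805
i=13: a=2 ⇒ p=285769, q=15498
(x₁, y₁) = (285769, 15498);  285769² − 340·15498² = 1 ✓
n=2: (285769,15498)∘(285769,15498) = (285769·285769+340·15498·15498, 285769·15498+15498·285769) = (163327842721,8857695924)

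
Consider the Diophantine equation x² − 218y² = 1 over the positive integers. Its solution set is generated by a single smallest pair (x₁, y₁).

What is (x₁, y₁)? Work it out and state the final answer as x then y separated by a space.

126003 8534

[14; 1,3,3,1,28] for √218; ℓ=5 ⇒ convergent index 9
i=0: a=14 ⇒ p=14, q=1
i=1: a=1 ⇒ p=15, q=1
i=2: a=3 ⇒ p=59, q=4
i=3: a=3 ⇒ p=192, q=13
…
i=5: a=28 ⇒ p=7220, q=489
…
i=7: a=3 ⇒ p=29633, q=2007
i=8: a=3 ⇒ p=96370, q=6527
i=9: a=1 ⇒ p=126003, q=8534
(x₁, y₁) = (126003, 8534);  126003² − 218·8534² = 1 ✓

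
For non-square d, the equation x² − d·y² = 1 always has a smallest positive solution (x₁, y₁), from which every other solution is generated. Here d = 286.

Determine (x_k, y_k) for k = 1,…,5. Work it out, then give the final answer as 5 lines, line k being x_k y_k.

561835 33222
631317134449 37330564740
709392124465745995 41947235681362578
797122648497793485067201 47134850318039357456520
895702806436806213240996001675 52964017256829337557486465822

[16; 1,10,3,3,2,3,3,10,1,32] for √286; ℓ=10 ⇒ convergent index 9
step 0: (16, 1)  from 16·(1,0) + (0,1)
step 1: (17, 1)  from 1·(16,1) + (1,0)
step 2: (186, 11)  from 10·(17,1) + (16,1)
step 3: (575, 34)  from 3·(186,11) + (17,1)
step 4: (1911, 113)  from 3·(575,34) + (186,11)
…
step 8: (512132, 30283)  from 10·(49703,2939) + (15102,893)
step 9: (561835, 33222)  from 1·(512132,30283) + (49703,2939)
fundamental: x₁=561835, y₁=33222  (since 315658567225 − 286·1103701284 = 1)
n=2: (561835,33222)∘(561835,33222) = (561835·561835+286·33222·33222, 561835·33222+33222·561835) = (631317134449,37330564740)
n=3: (631317134449,37330564740)∘(561835,33222) = (561835·631317134449+286·33222·37330564740, 561835·37330564740+33222·631317134449) = (709392124465745995,41947235681362578)
n=4: (709392124465745995,41947235681362578)∘(561835,33222) = (561835·709392124465745995+286·33222·41947235681362578, 561835·41947235681362578+33222·709392124465745995) = (797122648497793485067201,47134850318039357456520)
n=5: (797122648497793485067201,47134850318039357456520)∘(561835,33222) = (561835·797122648497793485067201+286·33222·47134850318039357456520, 561835·47134850318039357456520+33222·797122648497793485067201) = (895702806436806213240996001675,52964017256829337557486465822)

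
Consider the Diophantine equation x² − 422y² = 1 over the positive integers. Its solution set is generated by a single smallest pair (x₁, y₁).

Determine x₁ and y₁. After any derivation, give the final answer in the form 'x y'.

√422 = [20; 1,1,5,2,1,…,1,1,40, …], period ℓ=14 (even) → k=13
i=0: a=20 ⇒ p=20, q=1
i=1: a=1 ⇒ p=21, q=1
i=2: a=1 ⇒ p=41, q=2
i=3: a=5 ⇒ p=226, q=11
i=4: a=2 ⇒ p=493, q=24
…
i=6: a=3 ⇒ p=2650, q=129
i=7: a=20 ⇒ p=53719, q=2615
…
i=12: a=1 ⇒ p=3810680, q=185501
i=13: a=1 ⇒ p=7022501, q=341850
fundamental: x₁=7022501, y₁=341850  (since 49315520295001 − 422·116861422500 = 1)

7022501 341850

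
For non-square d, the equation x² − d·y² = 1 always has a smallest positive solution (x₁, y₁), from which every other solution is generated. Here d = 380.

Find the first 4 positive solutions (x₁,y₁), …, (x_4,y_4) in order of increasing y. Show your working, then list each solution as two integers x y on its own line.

39 2
3041 156
237159 12166
18495361 948792

√380 = [19; 2,38, …], period ℓ=2 (even) → k=1
i=0: a=19 ⇒ p=19, q=1
i=1: a=2 ⇒ p=39, q=2
→ (39, 2).  Check: 39²=1521, 380·2²=1520, difference 1.
n=2: (39,2)∘(39,2) = (39·39+380·2·2, 39·2+2·39) = (3041,156)
n=3: (3041,156)∘(39,2) = (39·3041+380·2·156, 39·156+2·3041) = (237159,12166)
n=4: (237159,12166)∘(39,2) = (39·237159+380·2·12166, 39·12166+2·237159) = (18495361,948792)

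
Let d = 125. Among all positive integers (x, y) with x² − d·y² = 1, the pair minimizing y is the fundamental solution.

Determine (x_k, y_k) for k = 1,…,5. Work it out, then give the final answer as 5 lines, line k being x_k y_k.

d=125: √d = [11; 5,1,1,5,22] (ℓ=5, odd), read p_9/q_9
k=0  a_k=11  p_k/q_k = 11/1
…
k=6  a_k=5  p_k/q_k = 76317/6826
k=7  a_k=1  p_k/q_k = 91444/8179
k=8  a_k=1  p_k/q_k = 167761/15005
k=9  a_k=5  p_k/q_k = 930249/83204
→ (930249, 83204).  Check: 930249²=865363202001, 125·83204²=865363202000, difference 1.
(x_2, y_2) = (930249·930249 + 125·83204·83204, 930249·83204 + 83204·930249) = (1730726404001, 154800875592)
(x_3, y_3) = (930249·1730726404001 + 125·83204·154800875592, 930249·154800875592 + 83204·1730726404001) = (3220013013190122249, 288006719437081612)
(x_4, y_4) = (930249·3220013013190122249 + 125·83204·288006719437081612, 930249·288006719437081612 + 83204·3220013013190122249) = (5990827771012465337616001, 535835925499096664087184)
(x_5, y_5) = (930249·5990827771012465337616001 + 125·83204·535835925499096664087184, 930249·535835925499096664087184 + 83204·5990827771012465337616001) = (11145923086309929722690704506249, 996921667718930338621440576020)

930249 83204
1730726404001 154800875592
3220013013190122249 288006719437081612
5990827771012465337616001 535835925499096664087184
11145923086309929722690704506249 996921667718930338621440576020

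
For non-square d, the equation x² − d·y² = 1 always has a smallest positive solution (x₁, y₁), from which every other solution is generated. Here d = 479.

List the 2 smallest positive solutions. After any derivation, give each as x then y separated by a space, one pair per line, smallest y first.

d=479: √d = [21; 1,7,1,3,2,21,2,3,1,7,1,42] (ℓ=12, even), read p_11/q_11
a_0=21:  p_0=21·1+0=21,  q_0=21·0+1=1
…
a_5=2:  p_5=2·766+197=1729,  q_5=2·35+9=79
a_6=21:  p_6=21·1729+766=37075,  q_6=21·79+35=1694
…
a_10=7:  p_10=7·340591+264712=2648849,  q_10=7·15562+12095=121029
a_11=1:  p_11=1·2648849+340591=2989440,  q_11=1·121029+15562=136591
fundamental: x₁=2989440, y₁=136591  (since 8936751513600 − 479·18657101281 = 1)
k=2:  x_2 = 2989440·2989440+479·136591·136591 = 17873503027199,  y_2 = 2989440·136591+136591·2989440 = 816661198080

2989440 136591
17873503027199 816661198080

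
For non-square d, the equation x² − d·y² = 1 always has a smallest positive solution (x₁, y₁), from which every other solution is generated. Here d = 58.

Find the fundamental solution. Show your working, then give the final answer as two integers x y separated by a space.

d=58: √d = [7; 1,1,1,1,1,1,14] (ℓ=7, odd), read p_13/q_13
i=0: a=7 ⇒ p=7, q=1
i=1: a=1 ⇒ p=8, q=1
i=2: a=1 ⇒ p=15, q=2
i=3: a=1 ⇒ p=23, q=3
i=4: a=1 ⇒ p=38, q=5
…
i=6: a=1 ⇒ p=99, q=13
i=7: a=14 ⇒ p=1447, q=190
i=8: a=1 ⇒ p=1546, q=203
i=9: a=1 ⇒ p=2993, q=393
i=10: a=1 ⇒ p=4539, q=596
i=11: a=1 ⇒ p=7532, q=989
i=12: a=1 ⇒ p=12071, q=1585
i=13: a=1 ⇒ p=19603, q=2574
(x₁, y₁) = (19603, 2574);  19603² − 58·2574² = 1 ✓

19603 2574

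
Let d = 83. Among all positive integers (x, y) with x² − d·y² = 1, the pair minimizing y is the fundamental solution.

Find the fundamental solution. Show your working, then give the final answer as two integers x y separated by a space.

d=83: √d = [9; 9,18] (ℓ=2, even), read p_1/q_1
a_0=9:  p_0=9·1+0=9,  q_0=9·0+1=1
a_1=9:  p_1=9·9+1=82,  q_1=9·1+0=9
→ (82, 9).  Check: 82²=6724, 83·9²=6723, difference 1.

82 9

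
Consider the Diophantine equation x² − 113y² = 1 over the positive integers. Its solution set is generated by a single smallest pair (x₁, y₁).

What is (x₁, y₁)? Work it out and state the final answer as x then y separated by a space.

1204353 113296

d=113: √d = [10; 1,1,1,2,2,1,1,1,20] (ℓ=9, odd), read p_17/q_17
a_0=10:  p_0=10·1+0=10,  q_0=10·0+1=1
a_1=1:  p_1=1·10+1=11,  q_1=1·1+0=1
a_2=1:  p_2=1·11+10=21,  q_2=1·1+1=2
a_3=1:  p_3=1·21+11=32,  q_3=1·2+1=3
…
a_7=1:  p_7=1·287+202=489,  q_7=1·27+19=46
…
a_9=20:  p_9=20·776+489=16009,  q_9=20·73+46=1506
…
a_13=2:  p_13=2·49579+32794=131952,  q_13=2·4664+3085=12413
a_14=2:  p_14=2·131952+49579=313483,  q_14=2·12413+4664=29490
…
a_16=1:  p_16=1·445435+313483=758918,  q_16=1·41903+29490=71393
a_17=1:  p_17=1·758918+445435=1204353,  q_17=1·71393+41903=113296
fundamental: x₁=1204353, y₁=113296  (since 1450466148609 − 113·12835983616 = 1)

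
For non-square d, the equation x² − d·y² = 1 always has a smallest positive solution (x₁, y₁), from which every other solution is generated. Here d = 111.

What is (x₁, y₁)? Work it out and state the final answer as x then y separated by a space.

√111 → a₀=10, period (1,1,6,1,1,20); ℓ=6 even so k=5
i=0: a=10 ⇒ p=10, q=1
i=1: a=1 ⇒ p=11, q=1
i=2: a=1 ⇒ p=21, q=2
i=3: a=6 ⇒ p=137, q=13
i=4: a=1 ⇒ p=158, q=15
i=5: a=1 ⇒ p=295, q=28
(x₁, y₁) = (295, 28);  295² − 111·28² = 1 ✓

295 28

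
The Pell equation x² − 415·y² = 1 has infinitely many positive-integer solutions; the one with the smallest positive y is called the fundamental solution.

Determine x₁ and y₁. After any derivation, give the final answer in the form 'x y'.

18412804 903849

d=415: √d = [20; 2,1,2,4,6,…,1,2,40] (ℓ=16, even), read p_15/q_15
a_0=20:  p_0=20·1+0=20,  q_0=20·0+1=1
a_1=2:  p_1=2·20+1=41,  q_1=2·1+0=2
…
a_4=4:  p_4=4·163+61=713,  q_4=4·8+3=35
…
a_7=1:  p_7=1·5154+4441=9595,  q_7=1·253+218=471
a_8=3:  p_8=3·9595+5154=33939,  q_8=3·471+253=1666
…
a_11=6:  p_11=6·77473+43534=508372,  q_11=6·3803+2137=24955
…
a_14=1:  p_14=1·4730294+2110961=6841255,  q_14=1·232201+103623=335824
a_15=2:  p_15=2·6841255+4730294=18412804,  q_15=2·335824+232201=903849
→ (18412804, 903849).  Check: 18412804²=339031351142416, 415·903849²=339031351142415, difference 1.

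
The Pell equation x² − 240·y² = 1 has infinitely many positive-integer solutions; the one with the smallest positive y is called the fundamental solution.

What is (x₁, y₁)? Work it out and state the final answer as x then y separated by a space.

31 2

[15; 2,30] for √240; ℓ=2 ⇒ convergent index 1
i=0: a=15 ⇒ p=15, q=1
i=1: a=2 ⇒ p=31, q=2
(x₁, y₁) = (31, 2);  31² − 240·2² = 1 ✓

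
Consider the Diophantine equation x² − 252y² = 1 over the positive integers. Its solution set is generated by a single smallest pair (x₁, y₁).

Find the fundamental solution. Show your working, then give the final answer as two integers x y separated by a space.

d=252: √d = [15; 1,6,1,30] (ℓ=4, even), read p_3/q_3
i=0: a=15 ⇒ p=15, q=1
i=1: a=1 ⇒ p=16, q=1
i=2: a=6 ⇒ p=111, q=7
i=3: a=1 ⇒ p=127, q=8
fundamental: x₁=127, y₁=8  (since 16129 − 252·64 = 1)

127 8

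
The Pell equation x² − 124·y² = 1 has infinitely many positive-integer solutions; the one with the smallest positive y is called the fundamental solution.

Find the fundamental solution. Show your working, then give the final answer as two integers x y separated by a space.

√124 = [11; 7,2,1,1,1,…,2,7,22, …], period ℓ=16 (even) → k=15
k=0  a_k=11  p_k/q_k = 11/1
…
k=5  a_k=1  p_k/q_k = 657/59
…
k=8  a_k=4  p_k/q_k = 14543/1306
k=9  a_k=1  p_k/q_k = 17583/1579
k=10  a_k=3  p_k/q_k = 67292/6043
…
k=13  a_k=1  p_k/q_k = 237042/21287
k=14  a_k=2  p_k/q_k = 626251/56239
k=15  a_k=7  p_k/q_k = 4620799/414960
fundamental: x₁=4620799, y₁=414960  (since 21351783398401 − 124·172191801600 = 1)

4620799 414960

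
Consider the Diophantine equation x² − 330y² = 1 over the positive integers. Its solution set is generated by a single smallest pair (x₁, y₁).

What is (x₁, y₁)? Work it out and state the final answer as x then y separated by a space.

109 6

[18; 6,36] for √330; ℓ=2 ⇒ convergent index 1
a_0=18:  p_0=18·1+0=18,  q_0=18·0+1=1
a_1=6:  p_1=6·18+1=109,  q_1=6·1+0=6
(x₁, y₁) = (109, 6);  109² − 330·6² = 1 ✓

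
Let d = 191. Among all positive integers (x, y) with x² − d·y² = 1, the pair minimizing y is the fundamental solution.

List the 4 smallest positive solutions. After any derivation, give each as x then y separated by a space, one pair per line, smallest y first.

√191 → a₀=13, period (1,4,1,1,3,…,4,1,26); ℓ=16 even so k=15
i=0: a=13 ⇒ p=13, q=1
i=1: a=1 ⇒ p=14, q=1
…
i=5: a=3 ⇒ p=539, q=39
i=6: a=2 ⇒ p=1230, q=89
…
i=9: a=2 ⇒ p=83433, q=6037
…
i=11: a=3 ⇒ p=704682, q=50989
i=12: a=1 ⇒ p=911765, q=65973
i=13: a=1 ⇒ p=1616447, q=116962
i=14: a=4 ⇒ p=7377553, q=533821
i=15: a=1 ⇒ p=8994000, q=650783
fundamental: x₁=8994000, y₁=650783  (since 80892036000000 − 191·423518513089 = 1)
n=2: (8994000,650783)∘(8994000,650783) = (8994000·8994000+191·650783·650783, 8994000·650783+650783·8994000) = (161784071999999,11706284604000)
n=3: (161784071999999,11706284604000)∘(8994000,650783) = (8994000·161784071999999+191·650783·11706284604000, 8994000·11706284604000+650783·161784071999999) = (2910171887135973018000,210572647456751349217)
n=4: (2910171887135973018000,210572647456751349217)∘(8994000,650783) = (8994000·2910171887135973018000+191·650783·210572647456751349217, 8994000·210572647456751349217+650783·2910171887135973018000) = (52348171905801720863712000001,3787780782452031563430792000)

8994000 650783
161784071999999 11706284604000
2910171887135973018000 210572647456751349217
52348171905801720863712000001 3787780782452031563430792000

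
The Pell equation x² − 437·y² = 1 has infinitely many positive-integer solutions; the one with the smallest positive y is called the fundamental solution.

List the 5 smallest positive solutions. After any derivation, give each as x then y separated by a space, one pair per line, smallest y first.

√437 = [20; 1,9,2,9,1,40, …], period ℓ=6 (even) → k=5
i=0: a=20 ⇒ p=20, q=1
i=1: a=1 ⇒ p=21, q=1
…
i=3: a=2 ⇒ p=439, q=21
i=4: a=9 ⇒ p=4160, q=199
i=5: a=1 ⇒ p=4599, q=220
→ (4599, 220).  Check: 4599²=21150801, 437·220²=21150800, difference 1.
(x_2, y_2) = (4599·4599 + 437·220·220, 4599·220 + 220·4599) = (42301601, 2023560)
(x_3, y_3) = (4599·42301601 + 437·220·2023560, 4599·2023560 + 220·42301601) = (389090121399, 18612704660)
(x_4, y_4) = (4599·389090121399 + 437·220·18612704660, 4599·18612704660 + 220·389090121399) = (3578850894326401, 171199655439120)
(x_5, y_5) = (4599·3578850894326401 + 437·220·171199655439120, 4599·171199655439120 + 220·3578850894326401) = (32918270136924114999, 1574694412116321100)

4599 220
42301601 2023560
389090121399 18612704660
3578850894326401 171199655439120
32918270136924114999 1574694412116321100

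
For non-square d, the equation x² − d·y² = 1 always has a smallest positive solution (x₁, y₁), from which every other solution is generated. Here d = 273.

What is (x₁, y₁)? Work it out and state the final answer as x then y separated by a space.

√273 → a₀=16, period (1,1,10,1,1,32); ℓ=6 even so k=5
i=0: a=16 ⇒ p=16, q=1
i=1: a=1 ⇒ p=17, q=1
i=2: a=1 ⇒ p=33, q=2
i=3: a=10 ⇒ p=347, q=21
i=4: a=1 ⇒ p=380, q=23
i=5: a=1 ⇒ p=727, q=44
(x₁, y₁) = (727, 44);  727² − 273·44² = 1 ✓

727 44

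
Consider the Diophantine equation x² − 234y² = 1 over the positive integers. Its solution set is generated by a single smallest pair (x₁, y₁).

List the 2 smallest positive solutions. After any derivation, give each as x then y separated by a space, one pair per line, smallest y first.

5201 340
54100801 3536680

d=234: √d = [15; 3,2,1,2,1,2,3,30] (ℓ=8, even), read p_7/q_7
i=0: a=15 ⇒ p=15, q=1
i=1: a=3 ⇒ p=46, q=3
i=2: a=2 ⇒ p=107, q=7
…
i=6: a=2 ⇒ p=1545, q=101
i=7: a=3 ⇒ p=5201, q=340
fundamental: x₁=5201, y₁=340  (since 27050401 − 234·115600 = 1)
(x_2, y_2) = (5201·5201 + 234·340·340, 5201·340 + 340·5201) = (54100801, 3536680)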